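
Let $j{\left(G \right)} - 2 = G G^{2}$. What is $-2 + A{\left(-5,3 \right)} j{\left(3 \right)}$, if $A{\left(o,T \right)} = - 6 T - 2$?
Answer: $-582$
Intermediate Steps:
$A{\left(o,T \right)} = -2 - 6 T$
$j{\left(G \right)} = 2 + G^{3}$ ($j{\left(G \right)} = 2 + G G^{2} = 2 + G^{3}$)
$-2 + A{\left(-5,3 \right)} j{\left(3 \right)} = -2 + \left(-2 - 18\right) \left(2 + 3^{3}\right) = -2 + \left(-2 - 18\right) \left(2 + 27\right) = -2 - 580 = -582$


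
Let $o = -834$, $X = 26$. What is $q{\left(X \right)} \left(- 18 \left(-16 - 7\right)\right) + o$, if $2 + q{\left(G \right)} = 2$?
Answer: $-834$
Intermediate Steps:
$q{\left(G \right)} = 0$ ($q{\left(G \right)} = -2 + 2 = 0$)
$q{\left(X \right)} \left(- 18 \left(-16 - 7\right)\right) + o = 0 \left(- 18 \left(-16 - 7\right)\right) - 834 = 0 \left(\left(-18\right) \left(-23\right)\right) - 834 = 0 \cdot 414 - 834 = 0 - 834 = -834$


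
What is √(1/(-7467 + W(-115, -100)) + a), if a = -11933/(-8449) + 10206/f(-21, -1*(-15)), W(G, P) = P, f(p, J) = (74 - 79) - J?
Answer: I*√4245061893059410430/91333690 ≈ 22.559*I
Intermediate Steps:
f(p, J) = -5 - J
a = -42995917/84490 (a = -11933/(-8449) + 10206/(-5 - (-1)*(-15)) = -11933*(-1/8449) + 10206/(-5 - 1*15) = 11933/8449 + 10206/(-5 - 15) = 11933/8449 + 10206/(-20) = 11933/8449 + 10206*(-1/20) = 11933/8449 - 5103/10 = -42995917/84490 ≈ -508.89)
√(1/(-7467 + W(-115, -100)) + a) = √(1/(-7467 - 100) - 42995917/84490) = √(1/(-7567) - 42995917/84490) = √(-1/7567 - 42995917/84490) = √(-46478598347/91333690) = I*√4245061893059410430/91333690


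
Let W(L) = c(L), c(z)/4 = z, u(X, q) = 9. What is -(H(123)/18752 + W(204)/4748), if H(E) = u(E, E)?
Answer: -3836091/22258624 ≈ -0.17234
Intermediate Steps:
H(E) = 9
c(z) = 4*z
W(L) = 4*L
-(H(123)/18752 + W(204)/4748) = -(9/18752 + (4*204)/4748) = -(9*(1/18752) + 816*(1/4748)) = -(9/18752 + 204/1187) = -1*3836091/22258624 = -3836091/22258624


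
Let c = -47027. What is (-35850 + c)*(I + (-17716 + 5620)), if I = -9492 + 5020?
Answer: 1373106136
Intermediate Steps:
I = -4472
(-35850 + c)*(I + (-17716 + 5620)) = (-35850 - 47027)*(-4472 + (-17716 + 5620)) = -82877*(-4472 - 12096) = -82877*(-16568) = 1373106136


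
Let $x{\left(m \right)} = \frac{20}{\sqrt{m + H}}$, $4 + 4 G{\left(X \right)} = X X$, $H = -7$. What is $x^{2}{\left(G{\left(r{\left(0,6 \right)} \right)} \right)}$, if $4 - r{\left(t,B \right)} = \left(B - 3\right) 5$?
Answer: $\frac{1600}{89} \approx 17.978$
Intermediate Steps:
$r{\left(t,B \right)} = 19 - 5 B$ ($r{\left(t,B \right)} = 4 - \left(B - 3\right) 5 = 4 - \left(-3 + B\right) 5 = 4 - \left(-15 + 5 B\right) = 19 - 5 B$)
$G{\left(X \right)} = -1 + \frac{X^{2}}{4}$ ($G{\left(X \right)} = -1 + \frac{X X}{4} = -1 + \frac{X^{2}}{4}$)
$x{\left(m \right)} = \frac{20}{\sqrt{-7 + m}}$ ($x{\left(m \right)} = \frac{20}{\sqrt{m - 7}} = \frac{20}{\sqrt{-7 + m}}$)
$x^{2}{\left(G{\left(r{\left(0,6 \right)} \right)} \right)} = \left(\frac{20}{\sqrt{-7 - \left(1 - \frac{\left(19 - 30\right)^{2}}{4}\right)}}\right)^{2} = \left(\frac{20}{\sqrt{-7 - \left(1 - \frac{\left(-11\right)^{2}}{4}\right)}}\right)^{2} = \left(\frac{20}{\sqrt{-7 + \left(-1 + \frac{1}{4} \cdot 121\right)}}\right)^{2} = \left(\frac{20}{\sqrt{-7 + \left(-1 + \frac{121}{4}\right)}}\right)^{2} = \left(\frac{20}{\sqrt{-7 + \frac{117}{4}}}\right)^{2} = \left(\frac{20}{\frac{1}{2} \sqrt{89}}\right)^{2} = \left(20 \frac{2 \sqrt{89}}{89}\right)^{2} = \left(\frac{40 \sqrt{89}}{89}\right)^{2} = \frac{1600}{89}$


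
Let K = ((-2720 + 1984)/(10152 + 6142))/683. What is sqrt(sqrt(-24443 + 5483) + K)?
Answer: 2*sqrt(-511924892 + 30962558488801*I*sqrt(1185))/5564401 ≈ 8.2974 + 8.2975*I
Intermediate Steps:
K = -368/5564401 (K = -736/16294*(1/683) = -736*1/16294*(1/683) = -368/8147*1/683 = -368/5564401 ≈ -6.6135e-5)
sqrt(sqrt(-24443 + 5483) + K) = sqrt(sqrt(-24443 + 5483) - 368/5564401) = sqrt(sqrt(-18960) - 368/5564401) = sqrt(4*I*sqrt(1185) - 368/5564401) = sqrt(-368/5564401 + 4*I*sqrt(1185))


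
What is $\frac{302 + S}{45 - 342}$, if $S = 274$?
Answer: $- \frac{64}{33} \approx -1.9394$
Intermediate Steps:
$\frac{302 + S}{45 - 342} = \frac{302 + 274}{45 - 342} = \frac{576}{-297} = 576 \left(- \frac{1}{297}\right) = - \frac{64}{33}$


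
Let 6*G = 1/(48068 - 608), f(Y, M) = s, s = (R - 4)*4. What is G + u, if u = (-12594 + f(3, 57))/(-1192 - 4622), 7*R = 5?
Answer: 28492189/13139640 ≈ 2.1684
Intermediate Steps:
R = 5/7 (R = (1/7)*5 = 5/7 ≈ 0.71429)
s = -92/7 (s = (5/7 - 4)*4 = -23/7*4 = -92/7 ≈ -13.143)
f(Y, M) = -92/7
G = 1/284760 (G = 1/(6*(48068 - 608)) = (1/6)/47460 = (1/6)*(1/47460) = 1/284760 ≈ 3.5117e-6)
u = 44125/20349 (u = (-12594 - 92/7)/(-1192 - 4622) = -88250/7/(-5814) = -88250/7*(-1/5814) = 44125/20349 ≈ 2.1684)
G + u = 1/284760 + 44125/20349 = 28492189/13139640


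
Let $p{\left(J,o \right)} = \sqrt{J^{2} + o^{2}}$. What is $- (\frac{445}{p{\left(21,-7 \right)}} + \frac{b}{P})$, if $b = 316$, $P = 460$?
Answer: $- \frac{79}{115} - \frac{89 \sqrt{10}}{14} \approx -20.79$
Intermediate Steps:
$- (\frac{445}{p{\left(21,-7 \right)}} + \frac{b}{P}) = - (\frac{445}{\sqrt{21^{2} + \left(-7\right)^{2}}} + \frac{316}{460}) = - (\frac{445}{\sqrt{441 + 49}} + 316 \cdot \frac{1}{460}) = - (\frac{445}{\sqrt{490}} + \frac{79}{115}) = - (\frac{445}{7 \sqrt{10}} + \frac{79}{115}) = - (445 \frac{\sqrt{10}}{70} + \frac{79}{115}) = - (\frac{89 \sqrt{10}}{14} + \frac{79}{115}) = - (\frac{79}{115} + \frac{89 \sqrt{10}}{14}) = - \frac{79}{115} - \frac{89 \sqrt{10}}{14}$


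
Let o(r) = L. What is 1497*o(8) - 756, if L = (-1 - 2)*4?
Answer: -18720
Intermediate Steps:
L = -12 (L = -3*4 = -12)
o(r) = -12
1497*o(8) - 756 = 1497*(-12) - 756 = -17964 - 756 = -18720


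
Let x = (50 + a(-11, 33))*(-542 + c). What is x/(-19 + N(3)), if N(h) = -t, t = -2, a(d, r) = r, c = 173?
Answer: 30627/17 ≈ 1801.6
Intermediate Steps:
x = -30627 (x = (50 + 33)*(-542 + 173) = 83*(-369) = -30627)
N(h) = 2 (N(h) = -1*(-2) = 2)
x/(-19 + N(3)) = -30627/(-19 + 2) = -30627/(-17) = -1/17*(-30627) = 30627/17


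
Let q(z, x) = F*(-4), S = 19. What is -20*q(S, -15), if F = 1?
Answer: 80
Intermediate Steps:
q(z, x) = -4 (q(z, x) = 1*(-4) = -4)
-20*q(S, -15) = -20*(-4) = 80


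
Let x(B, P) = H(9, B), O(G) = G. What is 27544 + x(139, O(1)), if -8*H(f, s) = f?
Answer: 220343/8 ≈ 27543.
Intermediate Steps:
H(f, s) = -f/8
x(B, P) = -9/8 (x(B, P) = -⅛*9 = -9/8)
27544 + x(139, O(1)) = 27544 - 9/8 = 220343/8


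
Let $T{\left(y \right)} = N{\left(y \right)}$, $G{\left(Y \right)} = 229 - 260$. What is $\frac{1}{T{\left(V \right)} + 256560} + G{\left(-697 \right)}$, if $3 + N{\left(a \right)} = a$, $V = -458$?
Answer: $- \frac{7939068}{256099} \approx -31.0$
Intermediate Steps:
$N{\left(a \right)} = -3 + a$
$G{\left(Y \right)} = -31$
$T{\left(y \right)} = -3 + y$
$\frac{1}{T{\left(V \right)} + 256560} + G{\left(-697 \right)} = \frac{1}{\left(-3 - 458\right) + 256560} - 31 = \frac{1}{-461 + 256560} - 31 = \frac{1}{256099} - 31 = - \frac{7939068}{256099}$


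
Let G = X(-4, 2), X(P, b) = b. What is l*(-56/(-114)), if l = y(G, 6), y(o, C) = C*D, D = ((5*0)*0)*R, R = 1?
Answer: 0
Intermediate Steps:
D = 0 (D = ((5*0)*0)*1 = (0*0)*1 = 0*1 = 0)
G = 2
y(o, C) = 0 (y(o, C) = C*0 = 0)
l = 0
l*(-56/(-114)) = 0*(-56/(-114)) = 0*(-56*(-1/114)) = 0*(28/57) = 0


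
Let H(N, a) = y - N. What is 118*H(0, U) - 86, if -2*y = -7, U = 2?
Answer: 327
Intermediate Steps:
y = 7/2 (y = -½*(-7) = 7/2 ≈ 3.5000)
H(N, a) = 7/2 - N
118*H(0, U) - 86 = 118*(7/2 - 1*0) - 86 = 118*(7/2 + 0) - 86 = 118*(7/2) - 86 = 413 - 86 = 327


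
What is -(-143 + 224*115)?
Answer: -25617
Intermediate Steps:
-(-143 + 224*115) = -(-143 + 25760) = -1*25617 = -25617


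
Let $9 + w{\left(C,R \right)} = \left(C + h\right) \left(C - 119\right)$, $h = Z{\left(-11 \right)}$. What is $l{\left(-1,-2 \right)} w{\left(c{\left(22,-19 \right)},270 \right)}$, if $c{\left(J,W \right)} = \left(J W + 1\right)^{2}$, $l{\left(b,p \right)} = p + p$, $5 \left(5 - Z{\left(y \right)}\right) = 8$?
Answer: $-120869129356$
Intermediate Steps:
$Z{\left(y \right)} = \frac{17}{5}$ ($Z{\left(y \right)} = 5 - \frac{8}{5} = \frac{17}{5}$)
$h = \frac{17}{5} \approx 3.4$
$l{\left(b,p \right)} = 2 p$
$c{\left(J,W \right)} = \left(1 + J W\right)^{2}$
$w{\left(C,R \right)} = -9 + \left(-119 + C\right) \left(\frac{17}{5} + C\right)$ ($w{\left(C,R \right)} = -9 + \left(C + \frac{17}{5}\right) \left(C - 119\right) = -9 + \left(\frac{17}{5} + C\right) \left(-119 + C\right) = -9 + \left(-119 + C\right) \left(\frac{17}{5} + C\right)$)
$l{\left(-1,-2 \right)} w{\left(c{\left(22,-19 \right)},270 \right)} = 2 \left(-2\right) \left(- \frac{2068}{5} + \left(\left(1 + 22 \left(-19\right)\right)^{2}\right)^{2} - \frac{578 \left(1 + 22 \left(-19\right)\right)^{2}}{5}\right) = - 4 \left(- \frac{2068}{5} + \left(\left(1 - 418\right)^{2}\right)^{2} - \frac{578 \left(1 - 418\right)^{2}}{5}\right) = - 4 \left(- \frac{2068}{5} + \left(\left(-417\right)^{2}\right)^{2} - \frac{578 \left(-417\right)^{2}}{5}\right) = - 4 \left(- \frac{2068}{5} + 173889^{2} - \frac{100507842}{5}\right) = - 4 \left(- \frac{2068}{5} + 30237384321 - \frac{100507842}{5}\right) = \left(-4\right) 30217282339 = -120869129356$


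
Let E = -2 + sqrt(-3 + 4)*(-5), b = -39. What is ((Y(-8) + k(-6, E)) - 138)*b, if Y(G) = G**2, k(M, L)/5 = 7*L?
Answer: 12441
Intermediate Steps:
E = -7 (E = -2 + sqrt(1)*(-5) = -2 + 1*(-5) = -2 - 5 = -7)
k(M, L) = 35*L (k(M, L) = 5*(7*L) = 35*L)
((Y(-8) + k(-6, E)) - 138)*b = (((-8)**2 + 35*(-7)) - 138)*(-39) = ((64 - 245) - 138)*(-39) = (-181 - 138)*(-39) = -319*(-39) = 12441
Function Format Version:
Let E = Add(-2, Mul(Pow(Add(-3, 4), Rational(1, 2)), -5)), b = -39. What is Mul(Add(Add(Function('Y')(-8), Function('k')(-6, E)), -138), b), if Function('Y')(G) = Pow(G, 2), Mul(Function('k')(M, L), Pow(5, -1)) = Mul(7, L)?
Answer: 12441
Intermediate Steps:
E = -7 (E = Add(-2, Mul(Pow(1, Rational(1, 2)), -5)) = Add(-2, Mul(1, -5)) = Add(-2, -5) = -7)
Function('k')(M, L) = Mul(35, L) (Function('k')(M, L) = Mul(5, Mul(7, L)) = Mul(35, L))
Mul(Add(Add(Function('Y')(-8), Function('k')(-6, E)), -138), b) = Mul(Add(Add(Pow(-8, 2), Mul(35, -7)), -138), -39) = Mul(Add(Add(64, -245), -138), -39) = Mul(Add(-181, -138), -39) = Mul(-319, -39) = 12441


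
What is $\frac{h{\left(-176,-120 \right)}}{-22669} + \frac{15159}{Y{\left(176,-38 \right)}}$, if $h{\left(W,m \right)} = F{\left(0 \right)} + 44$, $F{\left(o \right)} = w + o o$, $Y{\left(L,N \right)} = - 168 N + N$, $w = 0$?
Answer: $\frac{343360147}{143857474} \approx 2.3868$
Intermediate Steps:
$Y{\left(L,N \right)} = - 167 N$
$F{\left(o \right)} = o^{2}$ ($F{\left(o \right)} = 0 + o o = 0 + o^{2} = o^{2}$)
$h{\left(W,m \right)} = 44$ ($h{\left(W,m \right)} = 0^{2} + 44 = 0 + 44 = 44$)
$\frac{h{\left(-176,-120 \right)}}{-22669} + \frac{15159}{Y{\left(176,-38 \right)}} = \frac{44}{-22669} + \frac{15159}{\left(-167\right) \left(-38\right)} = 44 \left(- \frac{1}{22669}\right) + \frac{15159}{6346} = - \frac{44}{22669} + 15159 \cdot \frac{1}{6346} = - \frac{44}{22669} + \frac{15159}{6346} = \frac{343360147}{143857474}$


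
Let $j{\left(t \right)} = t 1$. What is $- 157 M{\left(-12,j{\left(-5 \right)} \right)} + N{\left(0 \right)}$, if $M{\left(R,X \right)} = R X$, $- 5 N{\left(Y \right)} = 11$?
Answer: $- \frac{47111}{5} \approx -9422.2$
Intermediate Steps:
$j{\left(t \right)} = t$
$N{\left(Y \right)} = - \frac{11}{5}$ ($N{\left(Y \right)} = \left(- \frac{1}{5}\right) 11 = - \frac{11}{5}$)
$- 157 M{\left(-12,j{\left(-5 \right)} \right)} + N{\left(0 \right)} = - 157 \left(\left(-12\right) \left(-5\right)\right) - \frac{11}{5} = \left(-157\right) 60 - \frac{11}{5} = -9420 - \frac{11}{5} = - \frac{47111}{5}$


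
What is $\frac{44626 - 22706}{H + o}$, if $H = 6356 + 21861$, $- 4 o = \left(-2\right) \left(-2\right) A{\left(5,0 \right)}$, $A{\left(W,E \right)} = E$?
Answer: $\frac{21920}{28217} \approx 0.77684$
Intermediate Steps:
$o = 0$ ($o = - \frac{\left(-2\right) \left(-2\right) 0}{4} = - \frac{4 \cdot 0}{4} = \left(- \frac{1}{4}\right) 0 = 0$)
$H = 28217$
$\frac{44626 - 22706}{H + o} = \frac{44626 - 22706}{28217 + 0} = \frac{21920}{28217}$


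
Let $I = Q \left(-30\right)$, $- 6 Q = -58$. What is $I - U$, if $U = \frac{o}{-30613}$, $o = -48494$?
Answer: $- \frac{8926264}{30613} \approx -291.58$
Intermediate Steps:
$Q = \frac{29}{3}$ ($Q = \left(- \frac{1}{6}\right) \left(-58\right) = \frac{29}{3} \approx 9.6667$)
$I = -290$ ($I = \frac{29}{3} \left(-30\right) = -290$)
$U = \frac{48494}{30613}$ ($U = - \frac{48494}{-30613} = \left(-48494\right) \left(- \frac{1}{30613}\right) = \frac{48494}{30613} \approx 1.5841$)
$I - U = -290 - \frac{48494}{30613} = - \frac{8926264}{30613}$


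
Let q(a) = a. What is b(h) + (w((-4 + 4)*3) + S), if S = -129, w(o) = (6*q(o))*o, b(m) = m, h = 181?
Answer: 52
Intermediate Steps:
w(o) = 6*o² (w(o) = (6*o)*o = 6*o²)
b(h) + (w((-4 + 4)*3) + S) = 181 + (6*((-4 + 4)*3)² - 129) = 181 + (6*(0*3)² - 129) = 181 + (6*0² - 129) = 181 + (6*0 - 129) = 181 + (0 - 129) = 181 - 129 = 52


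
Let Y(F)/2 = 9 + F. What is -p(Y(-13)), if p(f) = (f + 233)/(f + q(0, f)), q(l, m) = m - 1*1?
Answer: 225/17 ≈ 13.235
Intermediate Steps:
Y(F) = 18 + 2*F (Y(F) = 2*(9 + F) = 18 + 2*F)
q(l, m) = -1 + m (q(l, m) = m - 1 = -1 + m)
p(f) = (233 + f)/(-1 + 2*f) (p(f) = (f + 233)/(f + (-1 + f)) = (233 + f)/(-1 + 2*f))
-p(Y(-13)) = -(233 + (18 + 2*(-13)))/(-1 + 2*(18 + 2*(-13))) = -(233 + (18 - 26))/(-1 + 2*(18 - 26)) = -(233 - 8)/(-1 + 2*(-8)) = -225/(-1 - 16) = -225/(-17) = -(-1)*225/17 = -1*(-225/17) = 225/17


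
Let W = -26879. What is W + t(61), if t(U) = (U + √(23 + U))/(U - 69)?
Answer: -215093/8 - √21/4 ≈ -26888.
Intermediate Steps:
t(U) = (U + √(23 + U))/(-69 + U)
W + t(61) = -26879 + (61 + √(23 + 61))/(-69 + 61) = -26879 + (61 + √84)/(-8) = -26879 - (61 + 2*√21)/8 = -26879 + (-61/8 - √21/4) = -215093/8 - √21/4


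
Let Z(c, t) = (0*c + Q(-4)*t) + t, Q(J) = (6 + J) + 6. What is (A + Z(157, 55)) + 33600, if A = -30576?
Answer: 3519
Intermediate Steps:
Q(J) = 12 + J
Z(c, t) = 9*t (Z(c, t) = (0*c + (12 - 4)*t) + t = (0 + 8*t) + t = 8*t + t = 9*t)
(A + Z(157, 55)) + 33600 = (-30576 + 9*55) + 33600 = (-30576 + 495) + 33600 = -30081 + 33600 = 3519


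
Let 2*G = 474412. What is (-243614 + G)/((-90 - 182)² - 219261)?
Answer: 6408/145277 ≈ 0.044109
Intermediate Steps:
G = 237206 (G = (½)*474412 = 237206)
(-243614 + G)/((-90 - 182)² - 219261) = (-243614 + 237206)/((-90 - 182)² - 219261) = -6408/((-272)² - 219261) = -6408/(73984 - 219261) = -6408/(-145277) = -6408*(-1/145277) = 6408/145277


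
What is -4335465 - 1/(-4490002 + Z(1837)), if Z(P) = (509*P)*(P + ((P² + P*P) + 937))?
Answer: -27370900610872528711/6313256043094 ≈ -4.3355e+6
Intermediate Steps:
Z(P) = 509*P*(937 + P + 2*P²) (Z(P) = (509*P)*(P + ((P² + P²) + 937)) = (509*P)*(P + (2*P² + 937)) = (509*P)*(P + (937 + 2*P²)) = (509*P)*(937 + P + 2*P²) = 509*P*(937 + P + 2*P²))
-4335465 - 1/(-4490002 + Z(1837)) = -4335465 - 1/(-4490002 + 509*1837*(937 + 1837 + 2*1837²)) = -4335465 - 1/(-4490002 + 509*1837*(937 + 1837 + 2*3374569)) = -4335465 - 1/(-4490002 + 509*1837*(937 + 1837 + 6749138)) = -4335465 - 1/(-4490002 + 509*1837*6751912) = -4335465 - 1/(-4490002 + 6313260533096) = -4335465 - 1/6313256043094 = -27370900610872528711/6313256043094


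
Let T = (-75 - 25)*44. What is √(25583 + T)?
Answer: √21183 ≈ 145.54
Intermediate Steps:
T = -4400 (T = -100*44 = -4400)
√(25583 + T) = √(25583 - 4400) = √21183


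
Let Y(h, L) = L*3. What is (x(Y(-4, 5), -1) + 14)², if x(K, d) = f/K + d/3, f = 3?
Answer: 43264/225 ≈ 192.28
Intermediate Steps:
Y(h, L) = 3*L
x(K, d) = 3/K + d/3
(x(Y(-4, 5), -1) + 14)² = ((3/((3*5)) + (⅓)*(-1)) + 14)² = ((3/15 - ⅓) + 14)² = ((3*(1/15) - ⅓) + 14)² = ((⅕ - ⅓) + 14)² = (-2/15 + 14)² = (208/15)² = 43264/225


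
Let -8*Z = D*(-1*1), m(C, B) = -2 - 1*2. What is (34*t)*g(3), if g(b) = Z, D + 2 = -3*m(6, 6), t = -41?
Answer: -3485/2 ≈ -1742.5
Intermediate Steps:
m(C, B) = -4 (m(C, B) = -2 - 2 = -4)
D = 10 (D = -2 - 3*(-4) = -2 + 12 = 10)
Z = 5/4 (Z = -5*(-1*1)/4 = -5*(-1)/4 = -⅛*(-10) = 5/4 ≈ 1.2500)
g(b) = 5/4
(34*t)*g(3) = (34*(-41))*(5/4) = -1394*5/4 = -3485/2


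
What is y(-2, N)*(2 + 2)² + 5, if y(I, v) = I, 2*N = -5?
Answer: -27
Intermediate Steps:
N = -5/2 (N = (½)*(-5) = -5/2 ≈ -2.5000)
y(-2, N)*(2 + 2)² + 5 = -2*(2 + 2)² + 5 = -2*4² + 5 = -2*16 + 5 = -32 + 5 = -27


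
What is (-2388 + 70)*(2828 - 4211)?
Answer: 3205794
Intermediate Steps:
(-2388 + 70)*(2828 - 4211) = -2318*(-1383) = 3205794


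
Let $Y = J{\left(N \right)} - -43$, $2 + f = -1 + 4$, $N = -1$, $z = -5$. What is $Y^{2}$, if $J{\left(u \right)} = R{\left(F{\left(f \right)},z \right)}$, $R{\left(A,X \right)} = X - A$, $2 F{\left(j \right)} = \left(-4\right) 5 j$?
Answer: $2304$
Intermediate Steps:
$f = 1$ ($f = -2 + \left(-1 + 4\right) = -2 + 3 = 1$)
$F{\left(j \right)} = - 10 j$ ($F{\left(j \right)} = \frac{\left(-4\right) 5 j}{2} = \frac{\left(-20\right) j}{2} = - 10 j$)
$J{\left(u \right)} = 5$ ($J{\left(u \right)} = -5 - \left(-10\right) 1 = -5 - -10 = -5 + 10 = 5$)
$Y = 48$ ($Y = 5 - -43 = 5 + 43 = 48$)
$Y^{2} = 48^{2} = 2304$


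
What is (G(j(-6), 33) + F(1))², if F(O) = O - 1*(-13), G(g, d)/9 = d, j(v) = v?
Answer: 96721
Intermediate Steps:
G(g, d) = 9*d
F(O) = 13 + O (F(O) = O + 13 = 13 + O)
(G(j(-6), 33) + F(1))² = (9*33 + (13 + 1))² = (297 + 14)² = 311² = 96721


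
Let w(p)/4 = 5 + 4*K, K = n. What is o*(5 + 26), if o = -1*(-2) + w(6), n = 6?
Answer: 3658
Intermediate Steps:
K = 6
w(p) = 116 (w(p) = 4*(5 + 4*6) = 4*(5 + 24) = 4*29 = 116)
o = 118 (o = -1*(-2) + 116 = 2 + 116 = 118)
o*(5 + 26) = 118*(5 + 26) = 118*31 = 3658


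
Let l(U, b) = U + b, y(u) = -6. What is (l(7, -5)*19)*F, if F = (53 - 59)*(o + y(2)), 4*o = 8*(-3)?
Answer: 2736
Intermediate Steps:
o = -6 (o = (8*(-3))/4 = (1/4)*(-24) = -6)
F = 72 (F = (53 - 59)*(-6 - 6) = -6*(-12) = 72)
(l(7, -5)*19)*F = ((7 - 5)*19)*72 = (2*19)*72 = 38*72 = 2736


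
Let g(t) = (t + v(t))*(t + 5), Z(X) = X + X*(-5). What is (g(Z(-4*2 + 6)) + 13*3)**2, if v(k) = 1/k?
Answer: 1338649/64 ≈ 20916.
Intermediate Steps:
Z(X) = -4*X (Z(X) = X - 5*X = -4*X)
g(t) = (5 + t)*(t + 1/t) (g(t) = (t + 1/t)*(t + 5) = (t + 1/t)*(5 + t) = (5 + t)*(t + 1/t))
(g(Z(-4*2 + 6)) + 13*3)**2 = ((1 + (-4*(-4*2 + 6))**2 + 5*(-4*(-4*2 + 6)) + 5/((-4*(-4*2 + 6)))) + 13*3)**2 = ((1 + (-4*(-8 + 6))**2 + 5*(-4*(-8 + 6)) + 5/((-4*(-8 + 6)))) + 39)**2 = ((1 + (-4*(-2))**2 + 5*(-4*(-2)) + 5/((-4*(-2)))) + 39)**2 = ((1 + 8**2 + 5*8 + 5/8) + 39)**2 = ((1 + 64 + 40 + 5*(1/8)) + 39)**2 = ((1 + 64 + 40 + 5/8) + 39)**2 = (845/8 + 39)**2 = (1157/8)**2 = 1338649/64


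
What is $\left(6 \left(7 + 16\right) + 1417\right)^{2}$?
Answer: $2418025$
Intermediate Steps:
$\left(6 \left(7 + 16\right) + 1417\right)^{2} = \left(6 \cdot 23 + 1417\right)^{2} = \left(138 + 1417\right)^{2} = 1555^{2} = 2418025$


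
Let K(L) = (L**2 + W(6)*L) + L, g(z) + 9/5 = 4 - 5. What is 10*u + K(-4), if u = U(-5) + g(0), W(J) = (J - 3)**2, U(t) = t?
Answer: -102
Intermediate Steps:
g(z) = -14/5 (g(z) = -9/5 + (4 - 5) = -9/5 - 1 = -14/5)
W(J) = (-3 + J)**2
u = -39/5 (u = -5 - 14/5 = -39/5 ≈ -7.8000)
K(L) = L**2 + 10*L (K(L) = (L**2 + (-3 + 6)**2*L) + L = (L**2 + 3**2*L) + L = (L**2 + 9*L) + L = L**2 + 10*L)
10*u + K(-4) = 10*(-39/5) - 4*(10 - 4) = -78 - 4*6 = -78 - 24 = -102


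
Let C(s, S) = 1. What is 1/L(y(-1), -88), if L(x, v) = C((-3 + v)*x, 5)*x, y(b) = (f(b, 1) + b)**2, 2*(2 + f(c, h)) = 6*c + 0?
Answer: 1/36 ≈ 0.027778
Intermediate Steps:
f(c, h) = -2 + 3*c (f(c, h) = -2 + (6*c + 0)/2 = -2 + (6*c)/2 = -2 + 3*c)
y(b) = (-2 + 4*b)**2 (y(b) = ((-2 + 3*b) + b)**2 = (-2 + 4*b)**2)
L(x, v) = x (L(x, v) = 1*x = x)
1/L(y(-1), -88) = 1/(4*(-1 + 2*(-1))**2) = 1/(4*(-1 - 2)**2) = 1/(4*(-3)**2) = 1/(4*9) = 1/36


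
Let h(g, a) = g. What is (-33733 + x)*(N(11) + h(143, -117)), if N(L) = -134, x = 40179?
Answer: 58014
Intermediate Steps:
(-33733 + x)*(N(11) + h(143, -117)) = (-33733 + 40179)*(-134 + 143) = 6446*9 = 58014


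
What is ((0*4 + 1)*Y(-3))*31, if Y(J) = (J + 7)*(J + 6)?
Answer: 372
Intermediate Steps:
Y(J) = (6 + J)*(7 + J) (Y(J) = (7 + J)*(6 + J) = (6 + J)*(7 + J))
((0*4 + 1)*Y(-3))*31 = ((0*4 + 1)*(42 + (-3)**2 + 13*(-3)))*31 = ((0 + 1)*(42 + 9 - 39))*31 = (1*12)*31 = 12*31 = 372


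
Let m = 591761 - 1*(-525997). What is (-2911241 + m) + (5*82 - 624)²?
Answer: -1747687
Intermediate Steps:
m = 1117758 (m = 591761 + 525997 = 1117758)
(-2911241 + m) + (5*82 - 624)² = (-2911241 + 1117758) + (5*82 - 624)² = -1793483 + (410 - 624)² = -1793483 + (-214)² = -1793483 + 45796 = -1747687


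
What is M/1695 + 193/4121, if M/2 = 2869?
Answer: 23973433/6985095 ≈ 3.4321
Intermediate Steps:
M = 5738 (M = 2*2869 = 5738)
M/1695 + 193/4121 = 5738/1695 + 193/4121 = 23973433/6985095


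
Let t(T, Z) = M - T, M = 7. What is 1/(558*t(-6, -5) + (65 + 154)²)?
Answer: 1/55215 ≈ 1.8111e-5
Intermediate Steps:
t(T, Z) = 7 - T
1/(558*t(-6, -5) + (65 + 154)²) = 1/(558*(7 - 1*(-6)) + (65 + 154)²) = 1/(558*(7 + 6) + 219²) = 1/(558*13 + 47961) = 1/(7254 + 47961) = 1/55215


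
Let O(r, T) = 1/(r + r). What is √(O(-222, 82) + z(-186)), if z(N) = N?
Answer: I*√9166935/222 ≈ 13.638*I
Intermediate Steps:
O(r, T) = 1/(2*r)
√(O(-222, 82) + z(-186)) = √((½)/(-222) - 186) = √((½)*(-1/222) - 186) = √(-1/444 - 186) = √(-82585/444) = I*√9166935/222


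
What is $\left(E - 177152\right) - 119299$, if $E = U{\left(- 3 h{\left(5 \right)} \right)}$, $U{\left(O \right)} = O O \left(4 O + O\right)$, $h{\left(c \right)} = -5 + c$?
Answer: $-296451$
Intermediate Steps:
$U{\left(O \right)} = 5 O^{3}$ ($U{\left(O \right)} = O^{2} \cdot 5 O = 5 O^{3}$)
$E = 0$ ($E = 5 \left(- 3 \left(-5 + 5\right)\right)^{3} = 5 \left(\left(-3\right) 0\right)^{3} = 5 \cdot 0^{3} = 5 \cdot 0 = 0$)
$\left(E - 177152\right) - 119299 = \left(0 - 177152\right) - 119299 = -177152 - 119299 = -296451$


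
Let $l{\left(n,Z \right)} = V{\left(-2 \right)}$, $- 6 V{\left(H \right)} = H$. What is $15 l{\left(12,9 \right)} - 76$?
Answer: $-71$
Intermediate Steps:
$V{\left(H \right)} = - \frac{H}{6}$
$l{\left(n,Z \right)} = \frac{1}{3}$ ($l{\left(n,Z \right)} = \left(- \frac{1}{6}\right) \left(-2\right) = \frac{1}{3}$)
$15 l{\left(12,9 \right)} - 76 = 15 \cdot \frac{1}{3} - 76 = 5 - 76 = -71$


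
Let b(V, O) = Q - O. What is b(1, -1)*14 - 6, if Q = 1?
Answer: 22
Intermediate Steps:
b(V, O) = 1 - O
b(1, -1)*14 - 6 = (1 - 1*(-1))*14 - 6 = (1 + 1)*14 - 6 = 2*14 - 6 = 28 - 6 = 22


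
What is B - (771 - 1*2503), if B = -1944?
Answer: -212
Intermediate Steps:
B - (771 - 1*2503) = -1944 - (771 - 1*2503) = -1944 - (771 - 2503) = -1944 - 1*(-1732) = -1944 + 1732 = -212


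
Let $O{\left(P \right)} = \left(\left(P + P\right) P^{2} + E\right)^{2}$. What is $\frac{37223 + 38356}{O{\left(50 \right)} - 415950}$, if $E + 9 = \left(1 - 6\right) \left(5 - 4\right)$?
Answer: $\frac{75579}{62492584246} \approx 1.2094 \cdot 10^{-6}$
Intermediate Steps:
$E = -14$ ($E = -9 + \left(1 - 6\right) \left(5 - 4\right) = -9 - 5 = -14$)
$O{\left(P \right)} = \left(-14 + 2 P^{3}\right)^{2}$ ($O{\left(P \right)} = \left(\left(P + P\right) P^{2} - 14\right)^{2} = \left(2 P P^{2} - 14\right)^{2} = \left(2 P^{3} - 14\right)^{2} = \left(-14 + 2 P^{3}\right)^{2}$)
$\frac{37223 + 38356}{O{\left(50 \right)} - 415950} = \frac{37223 + 38356}{4 \left(-7 + 50^{3}\right)^{2} - 415950} = \frac{75579}{4 \left(-7 + 125000\right)^{2} - 415950} = \frac{75579}{4 \cdot 124993^{2} - 415950} = \frac{75579}{4 \cdot 15623250049 - 415950} = \frac{75579}{62493000196 - 415950} = \frac{75579}{62492584246}$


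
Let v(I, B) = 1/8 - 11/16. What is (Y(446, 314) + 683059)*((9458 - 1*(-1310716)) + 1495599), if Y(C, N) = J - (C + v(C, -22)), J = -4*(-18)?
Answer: 30756601190037/16 ≈ 1.9223e+12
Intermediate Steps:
J = 72
v(I, B) = -9/16 (v(I, B) = 1*(⅛) - 11*1/16 = ⅛ - 11/16 = -9/16)
Y(C, N) = 1161/16 - C (Y(C, N) = 72 - (C - 9/16) = 72 - (-9/16 + C) = 72 + (9/16 - C) = 1161/16 - C)
(Y(446, 314) + 683059)*((9458 - 1*(-1310716)) + 1495599) = ((1161/16 - 1*446) + 683059)*((9458 - 1*(-1310716)) + 1495599) = ((1161/16 - 446) + 683059)*((9458 + 1310716) + 1495599) = (-5975/16 + 683059)*(1320174 + 1495599) = (10922969/16)*2815773 = 30756601190037/16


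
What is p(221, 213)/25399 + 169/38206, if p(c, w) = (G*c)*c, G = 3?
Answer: 5602350169/970394194 ≈ 5.7733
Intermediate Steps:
p(c, w) = 3*c**2 (p(c, w) = (3*c)*c = 3*c**2)
p(221, 213)/25399 + 169/38206 = (3*221**2)/25399 + 169/38206 = (3*48841)*(1/25399) + 169*(1/38206) = 146523*(1/25399) + 169/38206 = 146523/25399 + 169/38206 = 5602350169/970394194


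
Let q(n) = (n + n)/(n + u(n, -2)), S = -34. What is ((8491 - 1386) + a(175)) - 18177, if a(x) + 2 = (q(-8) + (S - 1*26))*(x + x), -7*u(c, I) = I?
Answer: -846398/27 ≈ -31348.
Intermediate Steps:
u(c, I) = -I/7
q(n) = 2*n/(2/7 + n) (q(n) = (n + n)/(n - 1/7*(-2)) = (2*n)/(n + 2/7) = (2*n)/(2/7 + n) = 2*n/(2/7 + n))
a(x) = -2 - 3128*x/27 (a(x) = -2 + (14*(-8)/(2 + 7*(-8)) + (-34 - 1*26))*(x + x) = -2 + (14*(-8)/(2 - 56) + (-34 - 26))*(2*x) = -2 + (14*(-8)/(-54) - 60)*(2*x) = -2 + (14*(-8)*(-1/54) - 60)*(2*x) = -2 + (56/27 - 60)*(2*x) = -2 - 3128*x/27)
((8491 - 1386) + a(175)) - 18177 = ((8491 - 1386) + (-2 - 3128/27*175)) - 18177 = (7105 + (-2 - 547400/27)) - 18177 = (7105 - 547454/27) - 18177 = -355619/27 - 18177 = -846398/27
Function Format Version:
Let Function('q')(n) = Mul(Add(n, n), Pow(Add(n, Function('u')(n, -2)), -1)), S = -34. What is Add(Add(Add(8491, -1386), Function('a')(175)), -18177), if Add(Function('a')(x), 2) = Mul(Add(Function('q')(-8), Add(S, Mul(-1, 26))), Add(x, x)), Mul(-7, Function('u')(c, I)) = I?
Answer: Rational(-846398, 27) ≈ -31348.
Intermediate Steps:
Function('u')(c, I) = Mul(Rational(-1, 7), I)
Function('q')(n) = Mul(2, n, Pow(Add(Rational(2, 7), n), -1)) (Function('q')(n) = Mul(Add(n, n), Pow(Add(n, Mul(Rational(-1, 7), -2)), -1)) = Mul(Mul(2, n), Pow(Add(n, Rational(2, 7)), -1)) = Mul(Mul(2, n), Pow(Add(Rational(2, 7), n), -1)) = Mul(2, n, Pow(Add(Rational(2, 7), n), -1)))
Function('a')(x) = Add(-2, Mul(Rational(-3128, 27), x)) (Function('a')(x) = Add(-2, Mul(Add(Mul(14, -8, Pow(Add(2, Mul(7, -8)), -1)), Add(-34, Mul(-1, 26))), Add(x, x))) = Add(-2, Mul(Add(Mul(14, -8, Pow(Add(2, -56), -1)), Add(-34, -26)), Mul(2, x))) = Add(-2, Mul(Add(Mul(14, -8, Pow(-54, -1)), -60), Mul(2, x))) = Add(-2, Mul(Add(Mul(14, -8, Rational(-1, 54)), -60), Mul(2, x))) = Add(-2, Mul(Add(Rational(56, 27), -60), Mul(2, x))) = Add(-2, Mul(Rational(-1564, 27), Mul(2, x))) = Add(-2, Mul(Rational(-3128, 27), x)))
Add(Add(Add(8491, -1386), Function('a')(175)), -18177) = Add(Add(Add(8491, -1386), Add(-2, Mul(Rational(-3128, 27), 175))), -18177) = Add(Add(7105, Add(-2, Rational(-547400, 27))), -18177) = Add(Add(7105, Rational(-547454, 27)), -18177) = Add(Rational(-355619, 27), -18177) = Rational(-846398, 27)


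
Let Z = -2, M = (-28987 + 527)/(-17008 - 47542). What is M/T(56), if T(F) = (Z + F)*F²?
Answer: 1423/546557760 ≈ 2.6036e-6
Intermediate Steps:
M = 2846/6455 (M = -28460/(-64550) = -28460*(-1/64550) = 2846/6455 ≈ 0.44090)
T(F) = F²*(-2 + F) (T(F) = (-2 + F)*F² = F²*(-2 + F))
M/T(56) = 2846/(6455*((56²*(-2 + 56)))) = 2846/(6455*((3136*54))) = (2846/6455)/169344 = (2846/6455)*(1/169344) = 1423/546557760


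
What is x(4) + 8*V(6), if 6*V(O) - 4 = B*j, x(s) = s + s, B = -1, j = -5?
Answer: 20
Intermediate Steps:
x(s) = 2*s
V(O) = 3/2 (V(O) = ⅔ + (-1*(-5))/6 = ⅔ + (⅙)*5 = ⅔ + ⅚ = 3/2)
x(4) + 8*V(6) = 2*4 + 8*(3/2) = 8 + 12 = 20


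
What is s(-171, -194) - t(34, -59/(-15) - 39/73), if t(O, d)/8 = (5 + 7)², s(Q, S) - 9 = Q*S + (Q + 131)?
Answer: 31991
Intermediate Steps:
s(Q, S) = 140 + Q + Q*S (s(Q, S) = 9 + (Q*S + (Q + 131)) = 9 + (Q*S + (131 + Q)) = 9 + (131 + Q + Q*S) = 140 + Q + Q*S)
t(O, d) = 1152 (t(O, d) = 8*(5 + 7)² = 8*12² = 8*144 = 1152)
s(-171, -194) - t(34, -59/(-15) - 39/73) = (140 - 171 - 171*(-194)) - 1*1152 = (140 - 171 + 33174) - 1152 = 33143 - 1152 = 31991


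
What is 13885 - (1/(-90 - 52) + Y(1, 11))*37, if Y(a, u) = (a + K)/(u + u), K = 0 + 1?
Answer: 21683523/1562 ≈ 13882.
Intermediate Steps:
K = 1
Y(a, u) = (1 + a)/(2*u) (Y(a, u) = (a + 1)/(u + u) = (1 + a)/((2*u)) = (1 + a)*(1/(2*u)) = (1 + a)/(2*u))
13885 - (1/(-90 - 52) + Y(1, 11))*37 = 13885 - (1/(-90 - 52) + (½)*(1 + 1)/11)*37 = 13885 - (1/(-142) + (½)*(1/11)*2)*37 = 13885 - (-1/142 + 1/11)*37 = 13885 - 131*37/1562 = 13885 - 1*4847/1562 = 13885 - 4847/1562 = 21683523/1562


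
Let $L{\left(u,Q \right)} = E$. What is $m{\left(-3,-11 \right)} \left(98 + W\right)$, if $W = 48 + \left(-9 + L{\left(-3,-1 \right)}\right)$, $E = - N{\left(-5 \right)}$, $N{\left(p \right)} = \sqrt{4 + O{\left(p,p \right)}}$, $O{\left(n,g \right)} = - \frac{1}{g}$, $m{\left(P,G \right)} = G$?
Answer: $-1507 + \frac{11 \sqrt{105}}{5} \approx -1484.5$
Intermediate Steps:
$N{\left(p \right)} = \sqrt{4 - \frac{1}{p}}$
$E = - \frac{\sqrt{105}}{5}$ ($E = - \sqrt{4 - \frac{1}{-5}} = - \sqrt{4 - - \frac{1}{5}} = - \sqrt{4 + \frac{1}{5}} = - \sqrt{\frac{21}{5}} = - \frac{\sqrt{105}}{5} \approx -2.0494$)
$L{\left(u,Q \right)} = - \frac{\sqrt{105}}{5}$
$W = 39 - \frac{\sqrt{105}}{5}$ ($W = 48 - \left(9 + \frac{\sqrt{105}}{5}\right) = 39 - \frac{\sqrt{105}}{5} \approx 36.951$)
$m{\left(-3,-11 \right)} \left(98 + W\right) = - 11 \left(98 + \left(39 - \frac{\sqrt{105}}{5}\right)\right) = - 11 \left(137 - \frac{\sqrt{105}}{5}\right) = -1507 + \frac{11 \sqrt{105}}{5}$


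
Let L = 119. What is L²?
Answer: 14161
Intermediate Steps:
L² = 119² = 14161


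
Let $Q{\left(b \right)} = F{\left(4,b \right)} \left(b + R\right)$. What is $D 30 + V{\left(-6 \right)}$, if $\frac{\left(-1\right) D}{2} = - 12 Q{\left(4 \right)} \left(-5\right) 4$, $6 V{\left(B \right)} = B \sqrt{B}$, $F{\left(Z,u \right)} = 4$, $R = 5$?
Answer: $-518400 - i \sqrt{6} \approx -5.184 \cdot 10^{5} - 2.4495 i$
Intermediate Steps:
$Q{\left(b \right)} = 20 + 4 b$ ($Q{\left(b \right)} = 4 \left(b + 5\right) = 4 \left(5 + b\right) = 20 + 4 b$)
$V{\left(B \right)} = \frac{B^{\frac{3}{2}}}{6}$ ($V{\left(B \right)} = \frac{B \sqrt{B}}{6} = \frac{B^{\frac{3}{2}}}{6}$)
$D = -17280$ ($D = - 2 \left(- 12 \left(20 + 4 \cdot 4\right) \left(-5\right) 4\right) = - 2 \left(- 12 \left(20 + 16\right) \left(-5\right) 4\right) = - 2 \left(- 12 \cdot 36 \left(-5\right) 4\right) = - 2 \left(- 12 \left(\left(-180\right) 4\right)\right) = - 2 \left(\left(-12\right) \left(-720\right)\right) = \left(-2\right) 8640 = -17280$)
$D 30 + V{\left(-6 \right)} = \left(-17280\right) 30 + \frac{\left(-6\right)^{\frac{3}{2}}}{6} = -518400 + \frac{\left(-6\right) i \sqrt{6}}{6} = -518400 - i \sqrt{6}$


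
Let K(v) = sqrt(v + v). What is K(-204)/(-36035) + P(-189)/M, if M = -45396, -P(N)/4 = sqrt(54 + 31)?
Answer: sqrt(85)/11349 - 2*I*sqrt(102)/36035 ≈ 0.00081237 - 0.00056054*I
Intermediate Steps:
P(N) = -4*sqrt(85) (P(N) = -4*sqrt(54 + 31) = -4*sqrt(85))
K(v) = sqrt(2)*sqrt(v) (K(v) = sqrt(2*v) = sqrt(2)*sqrt(v))
K(-204)/(-36035) + P(-189)/M = (sqrt(2)*sqrt(-204))/(-36035) - 4*sqrt(85)/(-45396) = (sqrt(2)*(2*I*sqrt(51)))*(-1/36035) - 4*sqrt(85)*(-1/45396) = (2*I*sqrt(102))*(-1/36035) + sqrt(85)/11349 = -2*I*sqrt(102)/36035 + sqrt(85)/11349 = sqrt(85)/11349 - 2*I*sqrt(102)/36035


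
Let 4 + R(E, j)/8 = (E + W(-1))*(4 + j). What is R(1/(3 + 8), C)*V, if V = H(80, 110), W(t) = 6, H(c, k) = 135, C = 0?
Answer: 241920/11 ≈ 21993.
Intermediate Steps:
R(E, j) = -32 + 8*(4 + j)*(6 + E) (R(E, j) = -32 + 8*((E + 6)*(4 + j)) = -32 + 8*((6 + E)*(4 + j)) = -32 + 8*((4 + j)*(6 + E)) = -32 + 8*(4 + j)*(6 + E))
V = 135
R(1/(3 + 8), C)*V = (160 + 32/(3 + 8) + 48*0 + 8*0/(3 + 8))*135 = (160 + 32/11 + 0 + 8*0/11)*135 = (160 + 32*(1/11) + 0 + 8*(1/11)*0)*135 = (160 + 32/11 + 0 + 0)*135 = (1792/11)*135 = 241920/11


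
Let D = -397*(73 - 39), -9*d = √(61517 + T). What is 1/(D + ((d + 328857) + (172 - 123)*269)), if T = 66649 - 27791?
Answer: 5322348/1748604191845 + 9*√4015/1748604191845 ≈ 3.0441e-6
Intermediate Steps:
T = 38858
d = -5*√4015/9 (d = -√(61517 + 38858)/9 = -5*√4015/9 ≈ -35.202)
D = -13498 (D = -397*34 = -13498)
1/(D + ((d + 328857) + (172 - 123)*269)) = 1/(-13498 + ((-5*√4015/9 + 328857) + (172 - 123)*269)) = 1/(-13498 + ((328857 - 5*√4015/9) + 49*269)) = 1/(-13498 + ((328857 - 5*√4015/9) + 13181)) = 1/(-13498 + (342038 - 5*√4015/9)) = 1/(328540 - 5*√4015/9)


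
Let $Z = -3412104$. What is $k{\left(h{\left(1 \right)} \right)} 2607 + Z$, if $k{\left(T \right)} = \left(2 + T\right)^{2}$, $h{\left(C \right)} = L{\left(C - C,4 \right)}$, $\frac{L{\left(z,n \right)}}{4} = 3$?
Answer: $-2901132$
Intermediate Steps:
$L{\left(z,n \right)} = 12$ ($L{\left(z,n \right)} = 4 \cdot 3 = 12$)
$h{\left(C \right)} = 12$
$k{\left(h{\left(1 \right)} \right)} 2607 + Z = \left(2 + 12\right)^{2} \cdot 2607 - 3412104 = 14^{2} \cdot 2607 - 3412104 = 196 \cdot 2607 - 3412104 = 510972 - 3412104 = -2901132$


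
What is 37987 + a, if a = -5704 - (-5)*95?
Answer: 32758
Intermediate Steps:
a = -5229 (a = -5704 - 1*(-475) = -5704 + 475 = -5229)
37987 + a = 37987 - 5229 = 32758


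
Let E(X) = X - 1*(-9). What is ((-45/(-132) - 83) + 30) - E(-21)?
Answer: -1789/44 ≈ -40.659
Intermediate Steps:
E(X) = 9 + X (E(X) = X + 9 = 9 + X)
((-45/(-132) - 83) + 30) - E(-21) = ((-45/(-132) - 83) + 30) - (9 - 21) = ((-45*(-1/132) - 83) + 30) - 1*(-12) = ((15/44 - 83) + 30) + 12 = (-3637/44 + 30) + 12 = -2317/44 + 12 = -1789/44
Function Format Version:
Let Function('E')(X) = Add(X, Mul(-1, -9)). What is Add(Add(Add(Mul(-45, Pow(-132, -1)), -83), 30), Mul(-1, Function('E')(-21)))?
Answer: Rational(-1789, 44) ≈ -40.659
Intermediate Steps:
Function('E')(X) = Add(9, X) (Function('E')(X) = Add(X, 9) = Add(9, X))
Add(Add(Add(Mul(-45, Pow(-132, -1)), -83), 30), Mul(-1, Function('E')(-21))) = Add(Add(Add(Mul(-45, Pow(-132, -1)), -83), 30), Mul(-1, Add(9, -21))) = Add(Add(Add(Mul(-45, Rational(-1, 132)), -83), 30), Mul(-1, -12)) = Add(Add(Add(Rational(15, 44), -83), 30), 12) = Add(Add(Rational(-3637, 44), 30), 12) = Add(Rational(-2317, 44), 12) = Rational(-1789, 44)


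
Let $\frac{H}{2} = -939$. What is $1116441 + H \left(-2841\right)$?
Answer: $6451839$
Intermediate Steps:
$H = -1878$ ($H = 2 \left(-939\right) = -1878$)
$1116441 + H \left(-2841\right) = 1116441 - -5335398 = 1116441 + 5335398 = 6451839$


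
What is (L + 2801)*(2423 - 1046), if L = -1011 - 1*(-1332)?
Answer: 4298994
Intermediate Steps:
L = 321 (L = -1011 + 1332 = 321)
(L + 2801)*(2423 - 1046) = (321 + 2801)*(2423 - 1046) = 3122*1377 = 4298994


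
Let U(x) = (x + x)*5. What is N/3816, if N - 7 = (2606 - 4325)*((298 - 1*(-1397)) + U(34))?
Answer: -1749079/1908 ≈ -916.71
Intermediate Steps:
U(x) = 10*x (U(x) = (2*x)*5 = 10*x)
N = -3498158 (N = 7 + (2606 - 4325)*((298 - 1*(-1397)) + 10*34) = 7 - 1719*((298 + 1397) + 340) = 7 - 1719*(1695 + 340) = 7 - 1719*2035 = 7 - 3498165 = -3498158)
N/3816 = -3498158/3816 = -3498158*1/3816 = -1749079/1908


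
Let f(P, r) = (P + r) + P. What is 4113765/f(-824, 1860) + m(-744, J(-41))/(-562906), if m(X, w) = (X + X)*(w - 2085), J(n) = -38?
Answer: 1157496644001/59668036 ≈ 19399.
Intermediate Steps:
f(P, r) = r + 2*P
m(X, w) = 2*X*(-2085 + w) (m(X, w) = (2*X)*(-2085 + w) = 2*X*(-2085 + w))
4113765/f(-824, 1860) + m(-744, J(-41))/(-562906) = 4113765/(1860 + 2*(-824)) + (2*(-744)*(-2085 - 38))/(-562906) = 4113765/(1860 - 1648) + (2*(-744)*(-2123))*(-1/562906) = 4113765/212 + 3159024*(-1/562906) = 4113765*(1/212) - 1579512/281453 = 4113765/212 - 1579512/281453 = 1157496644001/59668036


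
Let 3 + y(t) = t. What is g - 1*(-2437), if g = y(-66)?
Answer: 2368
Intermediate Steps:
y(t) = -3 + t
g = -69 (g = -3 - 66 = -69)
g - 1*(-2437) = -69 - 1*(-2437) = -69 + 2437 = 2368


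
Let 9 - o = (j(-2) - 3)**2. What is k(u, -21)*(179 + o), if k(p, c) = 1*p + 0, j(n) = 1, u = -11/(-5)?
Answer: 2024/5 ≈ 404.80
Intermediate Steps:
u = 11/5 (u = -11*(-1/5) = 11/5 ≈ 2.2000)
k(p, c) = p (k(p, c) = p + 0 = p)
o = 5 (o = 9 - (1 - 3)**2 = 9 - 1*(-2)**2 = 9 - 1*4 = 9 - 4 = 5)
k(u, -21)*(179 + o) = 11*(179 + 5)/5 = (11/5)*184 = 2024/5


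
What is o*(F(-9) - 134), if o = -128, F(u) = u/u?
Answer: 17024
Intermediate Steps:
F(u) = 1
o*(F(-9) - 134) = -128*(1 - 134) = -128*(-133) = 17024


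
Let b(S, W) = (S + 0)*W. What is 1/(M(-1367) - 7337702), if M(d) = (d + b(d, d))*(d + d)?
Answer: -1/5112596050 ≈ -1.9560e-10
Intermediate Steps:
b(S, W) = S*W
M(d) = 2*d*(d + d²) (M(d) = (d + d*d)*(d + d) = (d + d²)*(2*d) = 2*d*(d + d²))
1/(M(-1367) - 7337702) = 1/(2*(-1367)²*(1 - 1367) - 7337702) = 1/(2*1868689*(-1366) - 7337702) = 1/(-5105258348 - 7337702) = 1/(-5112596050) = -1/5112596050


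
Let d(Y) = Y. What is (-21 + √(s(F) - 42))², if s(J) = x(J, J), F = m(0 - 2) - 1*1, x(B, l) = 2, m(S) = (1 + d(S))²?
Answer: 401 - 84*I*√10 ≈ 401.0 - 265.63*I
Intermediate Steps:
m(S) = (1 + S)²
F = 0 (F = (1 + (0 - 2))² - 1*1 = (1 - 2)² - 1 = (-1)² - 1 = 1 - 1 = 0)
s(J) = 2
(-21 + √(s(F) - 42))² = (-21 + √(2 - 42))² = (-21 + √(-40))² = (-21 + 2*I*√10)²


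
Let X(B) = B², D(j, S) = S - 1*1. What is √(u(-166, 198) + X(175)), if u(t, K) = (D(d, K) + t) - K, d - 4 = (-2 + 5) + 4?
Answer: √30458 ≈ 174.52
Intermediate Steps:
d = 11 (d = 4 + ((-2 + 5) + 4) = 4 + (3 + 4) = 4 + 7 = 11)
D(j, S) = -1 + S (D(j, S) = S - 1 = -1 + S)
u(t, K) = -1 + t (u(t, K) = ((-1 + K) + t) - K = (-1 + K + t) - K = -1 + t)
√(u(-166, 198) + X(175)) = √((-1 - 166) + 175²) = √(-167 + 30625) = √30458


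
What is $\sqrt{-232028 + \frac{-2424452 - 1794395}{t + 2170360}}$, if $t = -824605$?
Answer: $\frac{i \sqrt{420221499762805185}}{1345755} \approx 481.7 i$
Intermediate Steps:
$\sqrt{-232028 + \frac{-2424452 - 1794395}{t + 2170360}} = \sqrt{-232028 + \frac{-2424452 - 1794395}{-824605 + 2170360}} = \sqrt{-232028 - \frac{4218847}{1345755}} = \sqrt{- \frac{312257059987}{1345755}} = \frac{i \sqrt{420221499762805185}}{1345755}$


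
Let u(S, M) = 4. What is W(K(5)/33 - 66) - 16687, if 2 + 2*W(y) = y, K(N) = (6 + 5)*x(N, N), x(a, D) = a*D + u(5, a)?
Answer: -100297/6 ≈ -16716.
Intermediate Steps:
x(a, D) = 4 + D*a (x(a, D) = a*D + 4 = D*a + 4 = 4 + D*a)
K(N) = 44 + 11*N² (K(N) = (6 + 5)*(4 + N*N) = 11*(4 + N²) = 44 + 11*N²)
W(y) = -1 + y/2
W(K(5)/33 - 66) - 16687 = (-1 + ((44 + 11*5²)/33 - 66)/2) - 16687 = (-1 + ((44 + 11*25)*(1/33) - 66)/2) - 16687 = (-1 + ((44 + 275)*(1/33) - 66)/2) - 16687 = (-1 + (319*(1/33) - 66)/2) - 16687 = (-1 + (29/3 - 66)/2) - 16687 = (-1 + (½)*(-169/3)) - 16687 = (-1 - 169/6) - 16687 = -175/6 - 16687 = -100297/6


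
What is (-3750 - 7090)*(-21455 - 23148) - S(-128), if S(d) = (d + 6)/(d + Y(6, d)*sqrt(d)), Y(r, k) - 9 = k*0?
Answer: 101050772558/209 - 549*I*sqrt(2)/1672 ≈ 4.835e+8 - 0.46436*I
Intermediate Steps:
Y(r, k) = 9 (Y(r, k) = 9 + k*0 = 9 + 0 = 9)
S(d) = (6 + d)/(d + 9*sqrt(d)) (S(d) = (d + 6)/(d + 9*sqrt(d)) = (6 + d)/(d + 9*sqrt(d)))
(-3750 - 7090)*(-21455 - 23148) - S(-128) = (-3750 - 7090)*(-21455 - 23148) - (6 - 128)/(-128 + 9*sqrt(-128)) = -10840*(-44603) - (-122)/(-128 + 9*(8*I*sqrt(2))) = 483496520 - (-122)/(-128 + 72*I*sqrt(2)) = 483496520 + 122/(-128 + 72*I*sqrt(2))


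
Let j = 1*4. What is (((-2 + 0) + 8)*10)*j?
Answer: 240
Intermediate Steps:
j = 4
(((-2 + 0) + 8)*10)*j = (((-2 + 0) + 8)*10)*4 = ((-2 + 8)*10)*4 = (6*10)*4 = 60*4 = 240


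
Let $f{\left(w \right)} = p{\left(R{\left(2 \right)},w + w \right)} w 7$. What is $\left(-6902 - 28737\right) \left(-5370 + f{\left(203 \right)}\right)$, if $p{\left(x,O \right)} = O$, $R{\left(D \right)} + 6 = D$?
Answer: $-20369684284$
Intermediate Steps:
$R{\left(D \right)} = -6 + D$
$f{\left(w \right)} = 14 w^{2}$ ($f{\left(w \right)} = \left(w + w\right) w 7 = 2 w w 7 = 2 w^{2} \cdot 7 = 14 w^{2}$)
$\left(-6902 - 28737\right) \left(-5370 + f{\left(203 \right)}\right) = \left(-6902 - 28737\right) \left(-5370 + 14 \cdot 203^{2}\right) = - 35639 \left(-5370 + 14 \cdot 41209\right) = - 35639 \left(-5370 + 576926\right) = \left(-35639\right) 571556 = -20369684284$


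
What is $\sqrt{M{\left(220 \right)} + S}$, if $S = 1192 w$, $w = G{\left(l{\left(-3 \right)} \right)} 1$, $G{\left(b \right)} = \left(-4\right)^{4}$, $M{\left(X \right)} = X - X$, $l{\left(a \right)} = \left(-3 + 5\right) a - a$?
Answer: $32 \sqrt{298} \approx 552.41$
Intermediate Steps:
$l{\left(a \right)} = a$ ($l{\left(a \right)} = 2 a - a = a$)
$M{\left(X \right)} = 0$
$G{\left(b \right)} = 256$
$w = 256$ ($w = 256 \cdot 1 = 256$)
$S = 305152$ ($S = 1192 \cdot 256 = 305152$)
$\sqrt{M{\left(220 \right)} + S} = \sqrt{0 + 305152} = \sqrt{305152} = 32 \sqrt{298}$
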